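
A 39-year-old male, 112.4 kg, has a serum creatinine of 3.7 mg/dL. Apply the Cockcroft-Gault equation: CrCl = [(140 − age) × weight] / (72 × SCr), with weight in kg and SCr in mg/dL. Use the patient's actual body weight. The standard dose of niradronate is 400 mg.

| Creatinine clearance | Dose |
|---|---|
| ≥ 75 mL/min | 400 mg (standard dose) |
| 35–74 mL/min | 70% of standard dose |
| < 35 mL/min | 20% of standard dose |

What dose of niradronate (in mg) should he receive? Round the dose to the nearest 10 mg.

CrCl = (140 − 39) × 112.4 / (72 × 3.7) = 11352.4 / 266.40 ≈ 42.6 mL/min
CrCl ≈ 43 mL/min → bracket 35–74 mL/min.
70% of 400 mg = 280 mg

280 mg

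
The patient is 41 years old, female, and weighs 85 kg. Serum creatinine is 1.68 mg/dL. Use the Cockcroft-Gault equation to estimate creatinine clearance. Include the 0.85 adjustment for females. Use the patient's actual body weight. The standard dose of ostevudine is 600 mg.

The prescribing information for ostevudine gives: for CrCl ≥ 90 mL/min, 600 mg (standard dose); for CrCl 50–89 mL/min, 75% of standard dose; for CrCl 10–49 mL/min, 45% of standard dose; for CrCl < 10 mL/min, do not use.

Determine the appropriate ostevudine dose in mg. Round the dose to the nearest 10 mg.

CrCl = (140 − 41) × 85 / (72 × 1.68) × 0.85 = 8415.0 / 120.96 × 0.85 ≈ 59.1 mL/min
CrCl ≈ 59 mL/min → bracket 50–89 mL/min.
75% of 600 mg = 450 mg

450 mg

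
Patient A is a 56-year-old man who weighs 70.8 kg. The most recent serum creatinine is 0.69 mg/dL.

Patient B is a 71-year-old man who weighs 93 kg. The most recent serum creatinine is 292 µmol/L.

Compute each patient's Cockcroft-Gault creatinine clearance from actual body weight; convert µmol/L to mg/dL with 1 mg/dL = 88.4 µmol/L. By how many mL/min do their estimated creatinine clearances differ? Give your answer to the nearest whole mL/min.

93 mL/min

Patient A: CrCl = (140 − 56) × 70.8 / (72 × 0.69) = 5947.2 / 49.68 ≈ 119.7 mL/min
Patient B: SCr = 292 / 88.4 = 3.303 mg/dL
Patient B: CrCl = (140 − 71) × 93 / (72 × 3.303) = 6417.0 / 237.82 ≈ 27.0 mL/min
|119.7 − 27.0| = 92.7 mL/min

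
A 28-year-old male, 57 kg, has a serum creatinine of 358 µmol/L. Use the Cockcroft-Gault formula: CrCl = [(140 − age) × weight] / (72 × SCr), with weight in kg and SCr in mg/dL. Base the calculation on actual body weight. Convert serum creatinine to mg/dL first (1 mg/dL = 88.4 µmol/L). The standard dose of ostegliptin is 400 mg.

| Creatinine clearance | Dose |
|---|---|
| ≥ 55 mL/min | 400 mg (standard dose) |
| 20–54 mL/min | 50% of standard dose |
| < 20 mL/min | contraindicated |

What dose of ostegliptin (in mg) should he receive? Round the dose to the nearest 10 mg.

200 mg

SCr = 358 / 88.4 = 4.05 mg/dL
CrCl = (140 − 28) × 57 / (72 × 4.05) = 6384.0 / 291.60 ≈ 21.9 mL/min
CrCl ≈ 22 mL/min → bracket 20–54 mL/min.
50% of 400 mg = 200 mg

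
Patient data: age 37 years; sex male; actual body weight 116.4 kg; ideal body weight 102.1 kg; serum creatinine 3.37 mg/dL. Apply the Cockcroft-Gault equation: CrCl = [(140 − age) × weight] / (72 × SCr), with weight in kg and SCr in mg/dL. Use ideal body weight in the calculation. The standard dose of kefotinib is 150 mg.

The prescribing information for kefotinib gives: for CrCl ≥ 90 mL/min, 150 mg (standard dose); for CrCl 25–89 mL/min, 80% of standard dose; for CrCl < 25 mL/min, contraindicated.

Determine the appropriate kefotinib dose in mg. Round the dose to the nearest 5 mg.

120 mg

CrCl = (140 − 37) × 102.1 / (72 × 3.37) = 10516.3 / 242.64 ≈ 43.3 mL/min
CrCl ≈ 43 mL/min → bracket 25–89 mL/min.
80% of 150 mg = 120 mg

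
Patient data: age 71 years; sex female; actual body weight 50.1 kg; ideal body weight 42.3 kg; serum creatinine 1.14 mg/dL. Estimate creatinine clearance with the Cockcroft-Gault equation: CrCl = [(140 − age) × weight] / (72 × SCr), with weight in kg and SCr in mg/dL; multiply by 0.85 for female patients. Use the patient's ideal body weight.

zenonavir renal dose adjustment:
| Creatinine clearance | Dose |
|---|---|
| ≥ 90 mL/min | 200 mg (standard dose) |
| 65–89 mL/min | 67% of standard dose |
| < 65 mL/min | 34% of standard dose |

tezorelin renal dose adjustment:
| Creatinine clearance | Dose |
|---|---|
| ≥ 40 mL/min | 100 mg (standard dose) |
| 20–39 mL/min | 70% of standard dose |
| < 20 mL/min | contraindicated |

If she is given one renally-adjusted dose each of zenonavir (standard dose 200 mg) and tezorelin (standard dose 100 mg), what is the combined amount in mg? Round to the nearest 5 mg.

CrCl = (140 − 71) × 42.3 / (72 × 1.14) × 0.85 = 2918.7 / 82.08 × 0.85 ≈ 30.2 mL/min
CrCl ≈ 30 mL/min.
zenonavir: < 65 mL/min → 34% of 200 mg = 68 mg.
tezorelin: 20–39 mL/min → 70% of 100 mg = 70 mg.
Total = 68 + 70 = 138 mg.

140 mg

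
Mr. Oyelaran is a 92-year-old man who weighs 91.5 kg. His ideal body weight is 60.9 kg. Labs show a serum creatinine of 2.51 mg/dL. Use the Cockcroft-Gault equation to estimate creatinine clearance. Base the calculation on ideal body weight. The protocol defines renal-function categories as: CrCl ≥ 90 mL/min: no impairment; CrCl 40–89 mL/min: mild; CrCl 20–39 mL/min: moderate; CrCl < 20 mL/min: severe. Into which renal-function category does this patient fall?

severe

CrCl = (140 − 92) × 60.9 / (72 × 2.51) = 2923.2 / 180.72 ≈ 16.2 mL/min
16 mL/min falls in the 'severe' range.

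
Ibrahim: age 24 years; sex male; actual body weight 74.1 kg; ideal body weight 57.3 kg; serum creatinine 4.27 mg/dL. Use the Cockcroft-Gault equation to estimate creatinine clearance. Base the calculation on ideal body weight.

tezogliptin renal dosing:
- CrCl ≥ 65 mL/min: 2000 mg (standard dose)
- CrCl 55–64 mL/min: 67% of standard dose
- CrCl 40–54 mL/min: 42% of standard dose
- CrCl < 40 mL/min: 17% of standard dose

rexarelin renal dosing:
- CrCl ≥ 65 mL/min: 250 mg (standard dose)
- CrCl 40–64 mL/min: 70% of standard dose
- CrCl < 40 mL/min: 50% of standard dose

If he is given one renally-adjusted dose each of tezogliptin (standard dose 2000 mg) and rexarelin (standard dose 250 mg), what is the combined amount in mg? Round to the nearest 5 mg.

CrCl = (140 − 24) × 57.3 / (72 × 4.27) = 6646.8 / 307.44 ≈ 21.6 mL/min
CrCl ≈ 22 mL/min.
tezogliptin: < 40 mL/min → 17% of 2000 mg = 340 mg.
rexarelin: < 40 mL/min → 50% of 250 mg = 125 mg.
Total = 340 + 125 = 465 mg.

465 mg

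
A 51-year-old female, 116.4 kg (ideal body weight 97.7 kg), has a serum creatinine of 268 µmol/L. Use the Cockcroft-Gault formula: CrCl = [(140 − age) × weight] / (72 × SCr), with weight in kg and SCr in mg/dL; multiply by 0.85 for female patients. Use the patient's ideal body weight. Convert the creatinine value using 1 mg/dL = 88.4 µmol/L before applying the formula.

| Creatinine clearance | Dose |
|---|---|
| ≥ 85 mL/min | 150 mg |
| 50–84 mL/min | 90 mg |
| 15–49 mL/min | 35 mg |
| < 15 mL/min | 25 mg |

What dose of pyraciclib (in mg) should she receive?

35 mg

SCr = 268 / 88.4 = 3.032 mg/dL
CrCl = (140 − 51) × 97.7 / (72 × 3.032) × 0.85 = 8695.3 / 218.30 × 0.85 ≈ 33.9 mL/min
CrCl ≈ 34 mL/min → bracket 15–49 mL/min.
Dose for this bracket: 35 mg.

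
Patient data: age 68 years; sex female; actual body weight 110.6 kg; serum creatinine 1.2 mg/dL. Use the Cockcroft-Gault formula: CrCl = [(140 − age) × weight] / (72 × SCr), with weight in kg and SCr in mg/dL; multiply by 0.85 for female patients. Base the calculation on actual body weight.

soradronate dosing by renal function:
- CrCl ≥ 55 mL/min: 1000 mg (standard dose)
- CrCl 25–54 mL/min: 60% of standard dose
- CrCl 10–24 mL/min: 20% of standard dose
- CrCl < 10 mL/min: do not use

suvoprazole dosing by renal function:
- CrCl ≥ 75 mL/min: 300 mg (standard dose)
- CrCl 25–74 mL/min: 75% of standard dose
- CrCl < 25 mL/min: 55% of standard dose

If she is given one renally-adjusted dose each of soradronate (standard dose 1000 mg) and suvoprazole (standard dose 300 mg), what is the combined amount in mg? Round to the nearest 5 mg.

CrCl = (140 − 68) × 110.6 / (72 × 1.2) × 0.85 = 7963.2 / 86.40 × 0.85 ≈ 78.3 mL/min
CrCl ≈ 78 mL/min.
soradronate: ≥ 55 mL/min → 100% of 1000 mg = 1000 mg.
suvoprazole: ≥ 75 mL/min → 100% of 300 mg = 300 mg.
Total = 1000 + 300 = 1300 mg.

1300 mg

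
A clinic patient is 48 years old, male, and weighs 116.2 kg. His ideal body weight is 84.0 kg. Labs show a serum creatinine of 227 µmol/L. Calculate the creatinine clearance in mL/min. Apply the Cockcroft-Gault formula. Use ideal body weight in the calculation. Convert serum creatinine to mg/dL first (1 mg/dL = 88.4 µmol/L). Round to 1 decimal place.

41.8 mL/min

SCr = 227 / 88.4 = 2.568 mg/dL
CrCl = (140 − 48) × 84 / (72 × 2.568) = 7728.0 / 184.90 ≈ 41.8 mL/min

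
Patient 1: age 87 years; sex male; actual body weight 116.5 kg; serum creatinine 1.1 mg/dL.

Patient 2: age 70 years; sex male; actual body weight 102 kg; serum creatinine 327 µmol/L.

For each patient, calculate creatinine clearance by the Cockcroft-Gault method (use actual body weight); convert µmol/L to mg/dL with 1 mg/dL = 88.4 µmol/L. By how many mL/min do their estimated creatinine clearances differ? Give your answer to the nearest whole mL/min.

Patient 1: CrCl = (140 − 87) × 116.5 / (72 × 1.1) = 6174.5 / 79.20 ≈ 78.0 mL/min
Patient 2: SCr = 327 / 88.4 = 3.699 mg/dL
Patient 2: CrCl = (140 − 70) × 102 / (72 × 3.699) = 7140.0 / 266.33 ≈ 26.8 mL/min
|78.0 − 26.8| = 51.2 mL/min

51 mL/min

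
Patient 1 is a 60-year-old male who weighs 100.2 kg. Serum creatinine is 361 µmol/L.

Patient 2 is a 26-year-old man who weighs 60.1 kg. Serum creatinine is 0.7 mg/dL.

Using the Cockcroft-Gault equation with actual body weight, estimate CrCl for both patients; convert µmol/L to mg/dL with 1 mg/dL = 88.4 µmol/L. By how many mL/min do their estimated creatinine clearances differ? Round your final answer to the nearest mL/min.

Patient 1: SCr = 361 / 88.4 = 4.084 mg/dL
Patient 1: CrCl = (140 − 60) × 100.2 / (72 × 4.084) = 8016.0 / 294.05 ≈ 27.3 mL/min
Patient 2: CrCl = (140 − 26) × 60.1 / (72 × 0.7) = 6851.4 / 50.40 ≈ 135.9 mL/min
|27.3 − 135.9| = 108.6 mL/min

109 mL/min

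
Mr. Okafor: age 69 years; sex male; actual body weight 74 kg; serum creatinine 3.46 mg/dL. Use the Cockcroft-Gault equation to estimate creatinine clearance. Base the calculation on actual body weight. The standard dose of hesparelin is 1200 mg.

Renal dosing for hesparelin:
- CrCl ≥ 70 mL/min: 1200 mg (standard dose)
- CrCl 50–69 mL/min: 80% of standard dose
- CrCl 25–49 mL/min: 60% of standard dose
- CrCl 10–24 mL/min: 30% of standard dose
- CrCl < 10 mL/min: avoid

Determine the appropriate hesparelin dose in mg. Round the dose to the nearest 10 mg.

CrCl = (140 − 69) × 74 / (72 × 3.46) = 5254.0 / 249.12 ≈ 21.1 mL/min
CrCl ≈ 21 mL/min → bracket 10–24 mL/min.
30% of 1200 mg = 360 mg

360 mg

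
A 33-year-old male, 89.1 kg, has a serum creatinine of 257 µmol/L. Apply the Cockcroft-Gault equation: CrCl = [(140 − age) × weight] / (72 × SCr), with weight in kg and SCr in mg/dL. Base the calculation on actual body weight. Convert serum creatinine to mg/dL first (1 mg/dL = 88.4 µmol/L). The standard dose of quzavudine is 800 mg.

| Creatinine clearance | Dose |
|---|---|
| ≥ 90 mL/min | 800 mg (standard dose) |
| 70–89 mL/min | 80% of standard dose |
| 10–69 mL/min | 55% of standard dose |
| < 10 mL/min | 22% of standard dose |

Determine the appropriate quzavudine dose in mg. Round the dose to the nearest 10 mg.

SCr = 257 / 88.4 = 2.907 mg/dL
CrCl = (140 − 33) × 89.1 / (72 × 2.907) = 9533.7 / 209.30 ≈ 45.5 mL/min
CrCl ≈ 46 mL/min → bracket 10–69 mL/min.
55% of 800 mg = 440 mg

440 mg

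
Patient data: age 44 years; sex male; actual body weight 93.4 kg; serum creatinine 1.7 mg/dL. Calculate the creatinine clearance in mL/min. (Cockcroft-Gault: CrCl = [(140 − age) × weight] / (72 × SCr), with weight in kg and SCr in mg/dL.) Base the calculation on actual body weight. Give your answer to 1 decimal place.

CrCl = (140 − 44) × 93.4 / (72 × 1.7) = 8966.4 / 122.40 ≈ 73.3 mL/min

73.3 mL/min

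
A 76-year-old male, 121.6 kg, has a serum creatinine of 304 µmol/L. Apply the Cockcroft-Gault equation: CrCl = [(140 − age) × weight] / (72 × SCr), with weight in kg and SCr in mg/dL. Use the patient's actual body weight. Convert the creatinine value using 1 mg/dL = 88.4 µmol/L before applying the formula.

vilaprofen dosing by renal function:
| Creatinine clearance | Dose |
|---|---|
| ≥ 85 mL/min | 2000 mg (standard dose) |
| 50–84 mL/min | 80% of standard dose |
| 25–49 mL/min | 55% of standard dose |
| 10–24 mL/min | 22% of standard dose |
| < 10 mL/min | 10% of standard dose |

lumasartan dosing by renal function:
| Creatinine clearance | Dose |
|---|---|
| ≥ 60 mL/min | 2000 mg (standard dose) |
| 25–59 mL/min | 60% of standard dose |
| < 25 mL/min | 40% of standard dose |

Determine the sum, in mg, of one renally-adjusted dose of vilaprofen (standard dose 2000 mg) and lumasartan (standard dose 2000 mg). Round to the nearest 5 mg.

2300 mg

SCr = 304 / 88.4 = 3.439 mg/dL
CrCl = (140 − 76) × 121.6 / (72 × 3.439) = 7782.4 / 247.61 ≈ 31.4 mL/min
CrCl ≈ 31 mL/min.
vilaprofen: 25–49 mL/min → 55% of 2000 mg = 1100 mg.
lumasartan: 25–59 mL/min → 60% of 2000 mg = 1200 mg.
Total = 1100 + 1200 = 2300 mg.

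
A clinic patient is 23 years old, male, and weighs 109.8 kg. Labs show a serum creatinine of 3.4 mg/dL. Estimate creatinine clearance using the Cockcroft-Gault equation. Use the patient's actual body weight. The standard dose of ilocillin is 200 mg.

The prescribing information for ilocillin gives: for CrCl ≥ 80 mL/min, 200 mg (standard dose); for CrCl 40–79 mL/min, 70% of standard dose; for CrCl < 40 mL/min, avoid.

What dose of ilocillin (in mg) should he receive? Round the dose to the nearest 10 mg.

140 mg

CrCl = (140 − 23) × 109.8 / (72 × 3.4) = 12846.6 / 244.80 ≈ 52.5 mL/min
CrCl ≈ 52 mL/min → bracket 40–79 mL/min.
70% of 200 mg = 140 mg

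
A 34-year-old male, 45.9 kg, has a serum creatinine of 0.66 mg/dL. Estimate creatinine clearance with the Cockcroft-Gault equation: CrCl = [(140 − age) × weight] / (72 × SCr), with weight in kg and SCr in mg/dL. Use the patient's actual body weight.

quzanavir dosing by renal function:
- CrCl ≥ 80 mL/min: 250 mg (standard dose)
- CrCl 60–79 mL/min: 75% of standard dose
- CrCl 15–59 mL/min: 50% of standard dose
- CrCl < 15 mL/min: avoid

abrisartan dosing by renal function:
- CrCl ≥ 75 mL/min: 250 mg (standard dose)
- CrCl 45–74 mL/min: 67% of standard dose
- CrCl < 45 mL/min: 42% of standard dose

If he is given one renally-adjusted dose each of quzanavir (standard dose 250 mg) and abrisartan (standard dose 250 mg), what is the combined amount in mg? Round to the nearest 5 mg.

CrCl = (140 − 34) × 45.9 / (72 × 0.66) = 4865.4 / 47.52 ≈ 102.4 mL/min
CrCl ≈ 102 mL/min.
quzanavir: ≥ 80 mL/min → 100% of 250 mg = 250 mg.
abrisartan: ≥ 75 mL/min → 100% of 250 mg = 250 mg.
Total = 250 + 250 = 500 mg.

500 mg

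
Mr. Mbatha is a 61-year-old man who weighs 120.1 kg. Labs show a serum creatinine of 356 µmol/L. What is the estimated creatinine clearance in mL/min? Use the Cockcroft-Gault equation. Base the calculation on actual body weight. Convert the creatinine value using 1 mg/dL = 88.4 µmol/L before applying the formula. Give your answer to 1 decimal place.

SCr = 356 / 88.4 = 4.027 mg/dL
CrCl = (140 − 61) × 120.1 / (72 × 4.027) = 9487.9 / 289.94 ≈ 32.7 mL/min

32.7 mL/min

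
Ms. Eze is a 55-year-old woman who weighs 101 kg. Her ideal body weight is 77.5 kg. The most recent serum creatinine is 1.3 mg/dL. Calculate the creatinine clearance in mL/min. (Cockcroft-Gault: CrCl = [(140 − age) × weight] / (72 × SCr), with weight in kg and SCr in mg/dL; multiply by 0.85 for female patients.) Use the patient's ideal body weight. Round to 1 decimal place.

59.8 mL/min

CrCl = (140 − 55) × 77.5 / (72 × 1.3) × 0.85 = 6587.5 / 93.60 × 0.85 ≈ 59.8 mL/min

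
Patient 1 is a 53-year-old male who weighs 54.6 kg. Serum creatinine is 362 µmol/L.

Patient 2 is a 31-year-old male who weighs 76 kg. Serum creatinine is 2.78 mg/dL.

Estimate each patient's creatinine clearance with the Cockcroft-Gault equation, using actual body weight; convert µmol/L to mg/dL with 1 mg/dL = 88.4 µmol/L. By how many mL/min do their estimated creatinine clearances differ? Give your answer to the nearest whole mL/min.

Patient 1: SCr = 362 / 88.4 = 4.095 mg/dL
Patient 1: CrCl = (140 − 53) × 54.6 / (72 × 4.095) = 4750.2 / 294.84 ≈ 16.1 mL/min
Patient 2: CrCl = (140 − 31) × 76 / (72 × 2.78) = 8284.0 / 200.16 ≈ 41.4 mL/min
|16.1 − 41.4| = 25.3 mL/min

25 mL/min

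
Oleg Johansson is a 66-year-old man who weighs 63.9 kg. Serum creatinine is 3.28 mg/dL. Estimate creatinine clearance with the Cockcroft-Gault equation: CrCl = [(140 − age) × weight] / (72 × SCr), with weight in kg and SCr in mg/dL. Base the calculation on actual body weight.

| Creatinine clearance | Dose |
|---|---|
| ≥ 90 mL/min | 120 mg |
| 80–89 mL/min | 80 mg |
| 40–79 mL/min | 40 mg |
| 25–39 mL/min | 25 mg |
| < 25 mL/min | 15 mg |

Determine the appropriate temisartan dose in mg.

CrCl = (140 − 66) × 63.9 / (72 × 3.28) = 4728.6 / 236.16 ≈ 20.0 mL/min
CrCl ≈ 20 mL/min → bracket < 25 mL/min.
Dose for this bracket: 15 mg.

15 mg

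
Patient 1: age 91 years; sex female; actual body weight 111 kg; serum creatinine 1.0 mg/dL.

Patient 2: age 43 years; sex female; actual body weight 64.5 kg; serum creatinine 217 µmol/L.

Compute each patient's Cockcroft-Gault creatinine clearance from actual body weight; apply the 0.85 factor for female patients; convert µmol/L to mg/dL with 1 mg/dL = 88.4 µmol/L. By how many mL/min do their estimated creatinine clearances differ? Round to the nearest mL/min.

Patient 1: CrCl = (140 − 91) × 111 / (72 × 1) × 0.85 = 5439.0 / 72.00 × 0.85 ≈ 64.2 mL/min
Patient 2: SCr = 217 / 88.4 = 2.455 mg/dL
Patient 2: CrCl = (140 − 43) × 64.5 / (72 × 2.455) × 0.85 = 6256.5 / 176.76 × 0.85 ≈ 30.1 mL/min
|64.2 − 30.1| = 34.1 mL/min

34 mL/min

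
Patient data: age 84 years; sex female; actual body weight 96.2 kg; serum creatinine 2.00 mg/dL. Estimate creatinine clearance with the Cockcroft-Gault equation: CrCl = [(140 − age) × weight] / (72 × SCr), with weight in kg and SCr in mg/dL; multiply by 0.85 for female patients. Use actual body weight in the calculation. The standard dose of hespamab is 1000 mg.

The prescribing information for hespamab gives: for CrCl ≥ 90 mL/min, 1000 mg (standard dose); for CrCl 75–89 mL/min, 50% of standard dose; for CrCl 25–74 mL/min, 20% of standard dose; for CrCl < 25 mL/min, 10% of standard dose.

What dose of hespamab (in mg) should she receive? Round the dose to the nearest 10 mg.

CrCl = (140 − 84) × 96.2 / (72 × 2) × 0.85 = 5387.2 / 144.00 × 0.85 ≈ 31.8 mL/min
CrCl ≈ 32 mL/min → bracket 25–74 mL/min.
20% of 1000 mg = 200 mg

200 mg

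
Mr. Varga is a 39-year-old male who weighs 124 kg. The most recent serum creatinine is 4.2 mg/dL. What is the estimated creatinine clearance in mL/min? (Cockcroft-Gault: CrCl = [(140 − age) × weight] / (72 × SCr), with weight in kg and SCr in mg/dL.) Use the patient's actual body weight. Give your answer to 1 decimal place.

CrCl = (140 − 39) × 124 / (72 × 4.2) = 12524.0 / 302.40 ≈ 41.4 mL/min

41.4 mL/min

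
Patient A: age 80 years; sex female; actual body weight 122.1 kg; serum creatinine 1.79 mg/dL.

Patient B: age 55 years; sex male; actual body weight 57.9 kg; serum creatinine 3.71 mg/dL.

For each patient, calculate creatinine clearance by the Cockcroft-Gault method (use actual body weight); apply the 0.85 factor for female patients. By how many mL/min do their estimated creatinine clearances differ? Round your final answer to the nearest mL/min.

30 mL/min

Patient A: CrCl = (140 − 80) × 122.1 / (72 × 1.79) × 0.85 = 7326.0 / 128.88 × 0.85 ≈ 48.3 mL/min
Patient B: CrCl = (140 − 55) × 57.9 / (72 × 3.71) = 4921.5 / 267.12 ≈ 18.4 mL/min
|48.3 − 18.4| = 29.9 mL/min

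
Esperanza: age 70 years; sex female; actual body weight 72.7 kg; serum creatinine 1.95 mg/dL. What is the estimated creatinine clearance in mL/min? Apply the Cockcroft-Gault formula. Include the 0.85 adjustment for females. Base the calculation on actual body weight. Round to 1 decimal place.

CrCl = (140 − 70) × 72.7 / (72 × 1.95) × 0.85 = 5089.0 / 140.40 × 0.85 ≈ 30.8 mL/min

30.8 mL/min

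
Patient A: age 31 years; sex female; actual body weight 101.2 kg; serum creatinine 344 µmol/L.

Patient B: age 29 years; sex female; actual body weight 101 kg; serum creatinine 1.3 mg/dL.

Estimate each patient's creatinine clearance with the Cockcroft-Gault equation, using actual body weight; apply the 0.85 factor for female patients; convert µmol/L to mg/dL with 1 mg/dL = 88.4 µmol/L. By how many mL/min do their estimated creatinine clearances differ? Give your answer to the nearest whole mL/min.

Patient A: SCr = 344 / 88.4 = 3.891 mg/dL
Patient A: CrCl = (140 − 31) × 101.2 / (72 × 3.891) × 0.85 = 11030.8 / 280.15 × 0.85 ≈ 33.5 mL/min
Patient B: CrCl = (140 − 29) × 101 / (72 × 1.3) × 0.85 = 11211.0 / 93.60 × 0.85 ≈ 101.8 mL/min
|33.5 − 101.8| = 68.3 mL/min

68 mL/min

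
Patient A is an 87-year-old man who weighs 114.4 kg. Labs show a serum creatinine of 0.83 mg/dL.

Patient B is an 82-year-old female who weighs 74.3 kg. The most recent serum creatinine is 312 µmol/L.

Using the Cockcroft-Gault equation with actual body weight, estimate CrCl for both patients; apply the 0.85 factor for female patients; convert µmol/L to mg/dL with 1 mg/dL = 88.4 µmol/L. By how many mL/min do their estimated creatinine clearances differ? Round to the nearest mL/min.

Patient A: CrCl = (140 − 87) × 114.4 / (72 × 0.83) = 6063.2 / 59.76 ≈ 101.5 mL/min
Patient B: SCr = 312 / 88.4 = 3.529 mg/dL
Patient B: CrCl = (140 − 82) × 74.3 / (72 × 3.529) × 0.85 = 4309.4 / 254.09 × 0.85 ≈ 14.4 mL/min
|101.5 − 14.4| = 87.1 mL/min

87 mL/min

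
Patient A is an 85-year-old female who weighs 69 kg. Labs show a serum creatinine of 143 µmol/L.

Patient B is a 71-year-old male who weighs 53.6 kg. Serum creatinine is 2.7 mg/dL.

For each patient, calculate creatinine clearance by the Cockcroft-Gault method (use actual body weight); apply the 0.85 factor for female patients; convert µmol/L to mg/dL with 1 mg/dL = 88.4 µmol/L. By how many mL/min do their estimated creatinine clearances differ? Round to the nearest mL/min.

Patient A: SCr = 143 / 88.4 = 1.618 mg/dL
Patient A: CrCl = (140 − 85) × 69 / (72 × 1.618) × 0.85 = 3795.0 / 116.50 × 0.85 ≈ 27.7 mL/min
Patient B: CrCl = (140 − 71) × 53.6 / (72 × 2.7) = 3698.4 / 194.40 ≈ 19.0 mL/min
|27.7 − 19.0| = 8.7 mL/min

9 mL/min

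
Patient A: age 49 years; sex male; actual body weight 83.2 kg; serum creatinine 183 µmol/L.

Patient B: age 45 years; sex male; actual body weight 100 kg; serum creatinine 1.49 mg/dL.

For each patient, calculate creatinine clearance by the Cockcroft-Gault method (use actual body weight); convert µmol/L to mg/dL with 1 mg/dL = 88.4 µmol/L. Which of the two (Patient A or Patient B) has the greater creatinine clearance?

Patient B

Patient A: SCr = 183 / 88.4 = 2.07 mg/dL
Patient A: CrCl = (140 − 49) × 83.2 / (72 × 2.07) = 7571.2 / 149.04 ≈ 50.8 mL/min
Patient B: CrCl = (140 − 45) × 100 / (72 × 1.49) = 9500.0 / 107.28 ≈ 88.6 mL/min
50.8 vs 88.6 mL/min → Patient B is higher.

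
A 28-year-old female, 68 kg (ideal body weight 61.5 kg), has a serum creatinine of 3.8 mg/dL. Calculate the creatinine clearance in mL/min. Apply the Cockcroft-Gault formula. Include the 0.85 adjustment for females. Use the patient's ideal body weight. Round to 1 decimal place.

CrCl = (140 − 28) × 61.5 / (72 × 3.8) × 0.85 = 6888.0 / 273.60 × 0.85 ≈ 21.4 mL/min

21.4 mL/min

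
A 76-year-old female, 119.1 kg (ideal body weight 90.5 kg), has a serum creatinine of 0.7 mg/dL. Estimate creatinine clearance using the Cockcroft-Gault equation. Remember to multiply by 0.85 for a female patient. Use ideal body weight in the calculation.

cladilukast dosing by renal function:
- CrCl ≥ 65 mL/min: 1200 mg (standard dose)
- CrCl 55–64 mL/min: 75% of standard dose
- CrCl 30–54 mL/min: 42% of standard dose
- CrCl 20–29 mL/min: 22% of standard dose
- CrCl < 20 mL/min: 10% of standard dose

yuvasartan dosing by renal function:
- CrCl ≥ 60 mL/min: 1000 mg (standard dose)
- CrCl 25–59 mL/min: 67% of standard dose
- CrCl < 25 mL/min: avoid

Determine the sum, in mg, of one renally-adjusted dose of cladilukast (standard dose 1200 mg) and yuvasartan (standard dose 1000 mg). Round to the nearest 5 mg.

CrCl = (140 − 76) × 90.5 / (72 × 0.7) × 0.85 = 5792.0 / 50.40 × 0.85 ≈ 97.7 mL/min
CrCl ≈ 98 mL/min.
cladilukast: ≥ 65 mL/min → 100% of 1200 mg = 1200 mg.
yuvasartan: ≥ 60 mL/min → 100% of 1000 mg = 1000 mg.
Total = 1200 + 1000 = 2200 mg.

2200 mg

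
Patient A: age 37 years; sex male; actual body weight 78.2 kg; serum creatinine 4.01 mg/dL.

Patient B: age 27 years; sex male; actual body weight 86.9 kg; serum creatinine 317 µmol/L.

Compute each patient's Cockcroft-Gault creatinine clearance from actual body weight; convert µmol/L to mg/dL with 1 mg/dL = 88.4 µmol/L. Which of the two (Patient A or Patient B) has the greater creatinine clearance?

Patient A: CrCl = (140 − 37) × 78.2 / (72 × 4.01) = 8054.6 / 288.72 ≈ 27.9 mL/min
Patient B: SCr = 317 / 88.4 = 3.586 mg/dL
Patient B: CrCl = (140 − 27) × 86.9 / (72 × 3.586) = 9819.7 / 258.19 ≈ 38.0 mL/min
27.9 vs 38.0 mL/min → Patient B is higher.

Patient B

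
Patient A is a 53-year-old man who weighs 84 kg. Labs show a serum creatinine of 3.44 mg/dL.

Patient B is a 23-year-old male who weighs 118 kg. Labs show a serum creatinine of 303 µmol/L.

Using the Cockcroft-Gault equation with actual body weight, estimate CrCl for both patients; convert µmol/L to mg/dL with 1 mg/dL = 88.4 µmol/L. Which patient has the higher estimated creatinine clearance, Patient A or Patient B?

Patient A: CrCl = (140 − 53) × 84 / (72 × 3.44) = 7308.0 / 247.68 ≈ 29.5 mL/min
Patient B: SCr = 303 / 88.4 = 3.428 mg/dL
Patient B: CrCl = (140 − 23) × 118 / (72 × 3.428) = 13806.0 / 246.82 ≈ 55.9 mL/min
29.5 vs 55.9 mL/min → Patient B is higher.

Patient B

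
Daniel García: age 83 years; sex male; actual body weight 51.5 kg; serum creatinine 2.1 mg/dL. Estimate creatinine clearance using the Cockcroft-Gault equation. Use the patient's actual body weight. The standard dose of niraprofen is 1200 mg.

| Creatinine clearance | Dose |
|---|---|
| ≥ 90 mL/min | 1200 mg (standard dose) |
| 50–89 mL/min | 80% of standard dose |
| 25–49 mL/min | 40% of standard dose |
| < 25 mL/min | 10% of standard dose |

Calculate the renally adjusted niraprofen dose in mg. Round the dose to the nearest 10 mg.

CrCl = (140 − 83) × 51.5 / (72 × 2.1) = 2935.5 / 151.20 ≈ 19.4 mL/min
CrCl ≈ 19 mL/min → bracket < 25 mL/min.
10% of 1200 mg = 120 mg

120 mg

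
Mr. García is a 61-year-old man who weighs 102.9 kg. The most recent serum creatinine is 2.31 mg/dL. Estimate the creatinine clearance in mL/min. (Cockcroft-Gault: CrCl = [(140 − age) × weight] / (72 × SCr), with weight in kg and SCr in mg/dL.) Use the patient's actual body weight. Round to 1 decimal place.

48.9 mL/min

CrCl = (140 − 61) × 102.9 / (72 × 2.31) = 8129.1 / 166.32 ≈ 48.9 mL/min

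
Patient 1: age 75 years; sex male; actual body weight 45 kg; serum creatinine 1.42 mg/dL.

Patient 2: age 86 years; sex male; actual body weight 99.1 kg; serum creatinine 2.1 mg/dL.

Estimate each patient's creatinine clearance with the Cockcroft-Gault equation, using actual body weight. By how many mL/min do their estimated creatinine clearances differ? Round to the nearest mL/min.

7 mL/min

Patient 1: CrCl = (140 − 75) × 45 / (72 × 1.42) = 2925.0 / 102.24 ≈ 28.6 mL/min
Patient 2: CrCl = (140 − 86) × 99.1 / (72 × 2.1) = 5351.4 / 151.20 ≈ 35.4 mL/min
|28.6 − 35.4| = 6.8 mL/min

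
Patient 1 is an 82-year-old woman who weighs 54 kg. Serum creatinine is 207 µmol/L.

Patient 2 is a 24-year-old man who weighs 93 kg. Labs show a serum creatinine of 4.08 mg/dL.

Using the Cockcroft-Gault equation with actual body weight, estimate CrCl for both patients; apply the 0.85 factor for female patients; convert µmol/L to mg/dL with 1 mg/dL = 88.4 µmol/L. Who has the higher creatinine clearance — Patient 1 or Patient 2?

Patient 2

Patient 1: SCr = 207 / 88.4 = 2.342 mg/dL
Patient 1: CrCl = (140 − 82) × 54 / (72 × 2.342) × 0.85 = 3132.0 / 168.62 × 0.85 ≈ 15.8 mL/min
Patient 2: CrCl = (140 − 24) × 93 / (72 × 4.08) = 10788.0 / 293.76 ≈ 36.7 mL/min
15.8 vs 36.7 mL/min → Patient 2 is higher.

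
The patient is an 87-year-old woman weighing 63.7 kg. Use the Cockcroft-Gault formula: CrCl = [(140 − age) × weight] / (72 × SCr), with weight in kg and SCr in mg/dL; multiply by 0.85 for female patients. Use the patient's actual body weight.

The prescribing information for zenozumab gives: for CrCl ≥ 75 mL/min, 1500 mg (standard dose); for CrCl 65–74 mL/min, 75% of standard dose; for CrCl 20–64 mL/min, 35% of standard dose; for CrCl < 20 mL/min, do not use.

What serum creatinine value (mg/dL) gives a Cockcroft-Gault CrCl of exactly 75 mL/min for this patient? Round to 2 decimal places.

0.53 mg/dL

Standard dose requires CrCl ≥ 75 mL/min.
Set (140 − 87) × 63.7 × 0.85 / (72 × SCr) = 75
SCr = (140 − 87) × 63.7 × 0.85 / (72 × 75) = 0.531 mg/dL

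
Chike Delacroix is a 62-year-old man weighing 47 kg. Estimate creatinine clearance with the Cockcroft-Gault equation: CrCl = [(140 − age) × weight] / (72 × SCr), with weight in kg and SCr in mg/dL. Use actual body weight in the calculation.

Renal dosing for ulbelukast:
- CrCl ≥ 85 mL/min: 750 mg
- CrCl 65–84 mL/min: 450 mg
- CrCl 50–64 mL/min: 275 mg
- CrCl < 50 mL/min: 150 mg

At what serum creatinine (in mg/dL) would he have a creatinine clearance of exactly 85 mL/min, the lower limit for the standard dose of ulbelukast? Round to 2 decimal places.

Standard dose requires CrCl ≥ 85 mL/min.
Set (140 − 62) × 47 / (72 × SCr) = 85
SCr = (140 − 62) × 47 / (72 × 85) = 0.599 mg/dL

0.60 mg/dL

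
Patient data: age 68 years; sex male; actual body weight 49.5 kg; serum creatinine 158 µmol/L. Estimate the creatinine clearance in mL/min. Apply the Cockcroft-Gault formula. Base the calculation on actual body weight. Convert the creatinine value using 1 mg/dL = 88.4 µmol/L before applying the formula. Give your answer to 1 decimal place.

27.7 mL/min

SCr = 158 / 88.4 = 1.787 mg/dL
CrCl = (140 − 68) × 49.5 / (72 × 1.787) = 3564.0 / 128.66 ≈ 27.7 mL/min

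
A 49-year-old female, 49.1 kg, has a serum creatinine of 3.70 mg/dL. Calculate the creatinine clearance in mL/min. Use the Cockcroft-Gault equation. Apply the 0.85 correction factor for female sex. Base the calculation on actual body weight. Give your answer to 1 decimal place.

CrCl = (140 − 49) × 49.1 / (72 × 3.7) × 0.85 = 4468.1 / 266.40 × 0.85 ≈ 14.3 mL/min

14.3 mL/min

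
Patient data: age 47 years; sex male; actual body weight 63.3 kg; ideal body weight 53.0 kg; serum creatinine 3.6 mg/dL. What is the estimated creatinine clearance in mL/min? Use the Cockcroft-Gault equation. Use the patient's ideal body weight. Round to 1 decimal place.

CrCl = (140 − 47) × 53 / (72 × 3.6) = 4929.0 / 259.20 ≈ 19.0 mL/min

19.0 mL/min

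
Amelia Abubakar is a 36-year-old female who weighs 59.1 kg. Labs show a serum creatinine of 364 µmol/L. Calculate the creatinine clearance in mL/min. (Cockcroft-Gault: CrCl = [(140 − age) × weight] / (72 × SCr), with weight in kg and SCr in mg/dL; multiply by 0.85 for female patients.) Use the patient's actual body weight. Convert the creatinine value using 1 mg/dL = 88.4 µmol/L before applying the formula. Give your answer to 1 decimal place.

17.6 mL/min

SCr = 364 / 88.4 = 4.118 mg/dL
CrCl = (140 − 36) × 59.1 / (72 × 4.118) × 0.85 = 6146.4 / 296.50 × 0.85 ≈ 17.6 mL/min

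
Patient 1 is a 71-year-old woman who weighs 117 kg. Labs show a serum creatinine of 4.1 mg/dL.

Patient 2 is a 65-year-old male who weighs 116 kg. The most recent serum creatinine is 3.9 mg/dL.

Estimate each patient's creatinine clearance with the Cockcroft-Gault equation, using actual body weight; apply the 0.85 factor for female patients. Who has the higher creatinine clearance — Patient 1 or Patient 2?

Patient 2

Patient 1: CrCl = (140 − 71) × 117 / (72 × 4.1) × 0.85 = 8073.0 / 295.20 × 0.85 ≈ 23.2 mL/min
Patient 2: CrCl = (140 − 65) × 116 / (72 × 3.9) = 8700.0 / 280.80 ≈ 31.0 mL/min
23.2 vs 31.0 mL/min → Patient 2 is higher.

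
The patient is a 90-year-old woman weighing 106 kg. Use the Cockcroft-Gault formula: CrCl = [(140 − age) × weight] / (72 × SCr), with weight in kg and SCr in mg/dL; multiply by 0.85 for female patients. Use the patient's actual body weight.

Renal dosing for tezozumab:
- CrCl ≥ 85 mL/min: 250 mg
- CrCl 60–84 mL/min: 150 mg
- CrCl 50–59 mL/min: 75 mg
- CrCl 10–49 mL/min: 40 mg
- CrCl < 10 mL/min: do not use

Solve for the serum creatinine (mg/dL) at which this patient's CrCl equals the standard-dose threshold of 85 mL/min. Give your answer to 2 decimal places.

0.74 mg/dL

Standard dose requires CrCl ≥ 85 mL/min.
Set (140 − 90) × 106 × 0.85 / (72 × SCr) = 85
SCr = (140 − 90) × 106 × 0.85 / (72 × 85) = 0.736 mg/dL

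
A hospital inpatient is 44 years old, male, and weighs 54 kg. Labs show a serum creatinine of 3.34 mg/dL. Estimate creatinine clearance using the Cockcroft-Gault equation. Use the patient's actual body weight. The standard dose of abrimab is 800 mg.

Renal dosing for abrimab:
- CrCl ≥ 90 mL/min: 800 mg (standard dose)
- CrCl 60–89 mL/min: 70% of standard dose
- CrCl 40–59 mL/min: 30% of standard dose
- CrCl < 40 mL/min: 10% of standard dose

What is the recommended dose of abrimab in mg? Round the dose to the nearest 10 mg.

CrCl = (140 − 44) × 54 / (72 × 3.34) = 5184.0 / 240.48 ≈ 21.6 mL/min
CrCl ≈ 22 mL/min → bracket < 40 mL/min.
10% of 800 mg = 80 mg

80 mg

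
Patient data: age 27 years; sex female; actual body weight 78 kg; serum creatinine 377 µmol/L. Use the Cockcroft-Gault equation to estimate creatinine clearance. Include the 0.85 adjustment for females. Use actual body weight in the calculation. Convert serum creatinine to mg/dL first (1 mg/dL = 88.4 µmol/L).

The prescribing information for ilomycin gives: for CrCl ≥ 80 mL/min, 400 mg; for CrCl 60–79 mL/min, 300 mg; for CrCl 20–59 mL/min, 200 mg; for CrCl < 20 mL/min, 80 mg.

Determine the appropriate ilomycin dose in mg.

200 mg

SCr = 377 / 88.4 = 4.265 mg/dL
CrCl = (140 − 27) × 78 / (72 × 4.265) × 0.85 = 8814.0 / 307.08 × 0.85 ≈ 24.4 mL/min
CrCl ≈ 24 mL/min → bracket 20–59 mL/min.
Dose for this bracket: 200 mg.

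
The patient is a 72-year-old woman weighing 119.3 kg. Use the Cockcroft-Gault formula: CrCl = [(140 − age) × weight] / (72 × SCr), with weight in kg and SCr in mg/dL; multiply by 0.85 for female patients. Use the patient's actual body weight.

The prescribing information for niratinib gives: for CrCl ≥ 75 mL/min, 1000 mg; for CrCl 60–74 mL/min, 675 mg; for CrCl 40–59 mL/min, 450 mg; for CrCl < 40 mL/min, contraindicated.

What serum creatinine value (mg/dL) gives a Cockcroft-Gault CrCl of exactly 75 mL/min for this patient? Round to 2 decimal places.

1.28 mg/dL

Standard dose requires CrCl ≥ 75 mL/min.
Set (140 − 72) × 119.3 × 0.85 / (72 × SCr) = 75
SCr = (140 − 72) × 119.3 × 0.85 / (72 × 75) = 1.277 mg/dL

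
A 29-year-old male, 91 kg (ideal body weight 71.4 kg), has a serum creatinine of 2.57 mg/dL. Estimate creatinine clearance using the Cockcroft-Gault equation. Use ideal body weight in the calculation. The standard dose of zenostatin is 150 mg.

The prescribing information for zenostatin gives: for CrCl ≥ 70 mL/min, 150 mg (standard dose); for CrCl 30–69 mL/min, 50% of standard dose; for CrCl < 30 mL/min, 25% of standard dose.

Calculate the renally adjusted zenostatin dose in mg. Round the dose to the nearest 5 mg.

CrCl = (140 − 29) × 71.4 / (72 × 2.57) = 7925.4 / 185.04 ≈ 42.8 mL/min
CrCl ≈ 43 mL/min → bracket 30–69 mL/min.
50% of 150 mg = 75 mg

75 mg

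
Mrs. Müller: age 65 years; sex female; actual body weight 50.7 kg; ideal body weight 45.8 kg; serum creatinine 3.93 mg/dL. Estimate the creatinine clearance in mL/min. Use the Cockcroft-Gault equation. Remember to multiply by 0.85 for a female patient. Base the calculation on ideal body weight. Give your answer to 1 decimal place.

10.3 mL/min

CrCl = (140 − 65) × 45.8 / (72 × 3.93) × 0.85 = 3435.0 / 282.96 × 0.85 ≈ 10.3 mL/min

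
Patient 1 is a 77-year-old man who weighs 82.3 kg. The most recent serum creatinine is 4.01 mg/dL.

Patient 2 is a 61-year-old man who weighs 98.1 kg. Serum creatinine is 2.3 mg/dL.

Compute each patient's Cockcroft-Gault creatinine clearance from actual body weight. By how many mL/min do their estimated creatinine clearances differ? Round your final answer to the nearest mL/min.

Patient 1: CrCl = (140 − 77) × 82.3 / (72 × 4.01) = 5184.9 / 288.72 ≈ 18.0 mL/min
Patient 2: CrCl = (140 − 61) × 98.1 / (72 × 2.3) = 7749.9 / 165.60 ≈ 46.8 mL/min
|18.0 − 46.8| = 28.8 mL/min

29 mL/min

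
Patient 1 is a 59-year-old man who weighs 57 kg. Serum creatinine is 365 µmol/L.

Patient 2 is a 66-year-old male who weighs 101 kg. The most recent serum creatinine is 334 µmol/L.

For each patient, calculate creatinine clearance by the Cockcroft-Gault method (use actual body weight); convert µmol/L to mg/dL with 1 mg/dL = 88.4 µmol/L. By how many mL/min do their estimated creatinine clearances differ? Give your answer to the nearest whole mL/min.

Patient 1: SCr = 365 / 88.4 = 4.129 mg/dL
Patient 1: CrCl = (140 − 59) × 57 / (72 × 4.129) = 4617.0 / 297.29 ≈ 15.5 mL/min
Patient 2: SCr = 334 / 88.4 = 3.778 mg/dL
Patient 2: CrCl = (140 − 66) × 101 / (72 × 3.778) = 7474.0 / 272.02 ≈ 27.5 mL/min
|15.5 − 27.5| = 12.0 mL/min

12 mL/min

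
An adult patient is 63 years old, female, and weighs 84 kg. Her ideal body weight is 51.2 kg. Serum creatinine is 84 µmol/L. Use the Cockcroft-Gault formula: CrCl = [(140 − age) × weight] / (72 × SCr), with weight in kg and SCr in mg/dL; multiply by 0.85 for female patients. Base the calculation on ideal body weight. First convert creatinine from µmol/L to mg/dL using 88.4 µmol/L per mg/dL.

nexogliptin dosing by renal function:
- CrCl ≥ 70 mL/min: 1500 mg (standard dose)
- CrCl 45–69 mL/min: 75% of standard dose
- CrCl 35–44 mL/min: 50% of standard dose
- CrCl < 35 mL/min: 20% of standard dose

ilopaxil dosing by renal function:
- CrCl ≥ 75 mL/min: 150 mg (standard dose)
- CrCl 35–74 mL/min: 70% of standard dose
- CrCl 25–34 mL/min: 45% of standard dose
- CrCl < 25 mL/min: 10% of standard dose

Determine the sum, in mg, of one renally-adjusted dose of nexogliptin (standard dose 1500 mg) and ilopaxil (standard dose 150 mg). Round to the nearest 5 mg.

SCr = 84 / 88.4 = 0.95 mg/dL
CrCl = (140 − 63) × 51.2 / (72 × 0.95) × 0.85 = 3942.4 / 68.40 × 0.85 ≈ 49.0 mL/min
CrCl ≈ 49 mL/min.
nexogliptin: 45–69 mL/min → 75% of 1500 mg = 1125 mg.
ilopaxil: 35–74 mL/min → 70% of 150 mg = 105 mg.
Total = 1125 + 105 = 1230 mg.

1230 mg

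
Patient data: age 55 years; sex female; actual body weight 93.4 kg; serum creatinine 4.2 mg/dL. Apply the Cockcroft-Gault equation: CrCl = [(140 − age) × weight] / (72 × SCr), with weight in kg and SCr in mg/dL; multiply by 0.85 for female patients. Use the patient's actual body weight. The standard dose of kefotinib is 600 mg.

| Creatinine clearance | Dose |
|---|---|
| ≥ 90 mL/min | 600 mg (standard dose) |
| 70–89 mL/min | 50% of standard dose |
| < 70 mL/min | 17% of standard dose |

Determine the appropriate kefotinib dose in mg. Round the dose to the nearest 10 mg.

100 mg

CrCl = (140 − 55) × 93.4 / (72 × 4.2) × 0.85 = 7939.0 / 302.40 × 0.85 ≈ 22.3 mL/min
CrCl ≈ 22 mL/min → bracket < 70 mL/min.
17% of 600 mg = 102 mg → 100 mg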